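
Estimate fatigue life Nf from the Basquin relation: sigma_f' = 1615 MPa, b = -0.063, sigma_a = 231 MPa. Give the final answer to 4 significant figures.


sigma_a = sigma_f' * (2*Nf)^b
2*Nf = (sigma_a / sigma_f')^(1/b)
2*Nf = (231 / 1615)^(1/-0.063)
2*Nf = 2.54521e+13
Nf = 1.273e+13 cycles


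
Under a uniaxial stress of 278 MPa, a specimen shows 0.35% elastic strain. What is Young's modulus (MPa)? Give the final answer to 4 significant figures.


E = sigma / epsilon
epsilon = 0.35% = 3.5e-03
E = 278 / 3.5e-03
E = 79430 MPa


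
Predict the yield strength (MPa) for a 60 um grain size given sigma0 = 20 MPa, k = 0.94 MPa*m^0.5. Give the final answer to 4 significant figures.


sigma_y = sigma0 + k / sqrt(d)
d = 60 um = 6e-05 m
sigma_y = 20 + 0.94 / sqrt(6e-05)
sigma_y = 141.4 MPa


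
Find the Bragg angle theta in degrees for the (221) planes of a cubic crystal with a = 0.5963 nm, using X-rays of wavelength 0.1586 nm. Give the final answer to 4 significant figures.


d = a / sqrt(h^2+k^2+l^2)
d = 0.5963 / sqrt(9) = 0.198767 nm
lambda = 2*d*sin(theta)  =>  sin(theta) = lambda / (2*d)
sin(theta) = 0.1586 / (2 * 0.198767) = 0.39896
theta = 23.51 deg


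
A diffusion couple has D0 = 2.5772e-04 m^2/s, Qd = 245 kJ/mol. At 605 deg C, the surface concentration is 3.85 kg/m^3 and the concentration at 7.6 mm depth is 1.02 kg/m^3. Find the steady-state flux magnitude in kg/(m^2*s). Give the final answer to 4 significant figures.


Step 1: D = D0 * exp(-Qd/(R*T))
T = 605 + 273.15 = 878.15 K
D = 2.5772e-04 * exp(-245e3 / (8.314 * 878.15)) = 6.8768e-19 m^2/s
Step 2: J = D * (C1 - C2) / dx
J = 6.8768e-19 * (3.85 - 1.02) / 7.6e-03
J = 2.561e-16 kg/(m^2*s)


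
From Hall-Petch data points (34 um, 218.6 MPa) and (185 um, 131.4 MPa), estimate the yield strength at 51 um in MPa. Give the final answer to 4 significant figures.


sigma_y = sigma0 + k / sqrt(d)
1/sqrt(d1) = 1/sqrt(3.4e-05) = 171.499;  1/sqrt(d2) = 73.5215
k = (sigma1 - sigma2) / (1/sqrt(d1) - 1/sqrt(d2)) = (218.6 - 131.4) / (171.499 - 73.5215) = 0.890004 MPa*m^0.5
sigma0 = sigma1 - k/sqrt(d1) = 218.6 - 0.890004*171.499 = 65.9656 MPa
sigma_y(d3) = 65.9656 + 0.890004 / sqrt(5.1e-05) = 190.6 MPa


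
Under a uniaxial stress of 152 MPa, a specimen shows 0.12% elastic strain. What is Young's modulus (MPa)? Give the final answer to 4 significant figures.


E = sigma / epsilon
epsilon = 0.12% = 1.2e-03
E = 152 / 1.2e-03
E = 126700 MPa


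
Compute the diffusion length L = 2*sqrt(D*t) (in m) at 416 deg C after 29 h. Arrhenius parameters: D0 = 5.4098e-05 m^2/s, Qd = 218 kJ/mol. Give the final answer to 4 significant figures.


Step 1: D = D0 * exp(-Qd/(R*T))
T = 689.15 K
D = 5.4098e-05 * exp(-218e3 / (8.314 * 689.15)) = 1.61849e-21 m^2/s
Step 2: L = 2*sqrt(D*t)
t = 29 h = 104400 s
L = 2*sqrt(1.61849e-21 * 104400) = 2.6e-08 m


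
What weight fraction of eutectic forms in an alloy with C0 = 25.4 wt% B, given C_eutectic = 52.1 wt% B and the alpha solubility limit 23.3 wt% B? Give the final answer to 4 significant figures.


f_primary = (C_e - C0) / (C_e - C_alpha_max)
f_primary = (52.1 - 25.4) / (52.1 - 23.3)
f_primary = 0.927083
f_eutectic = 1 - 0.927083 = 0.07292


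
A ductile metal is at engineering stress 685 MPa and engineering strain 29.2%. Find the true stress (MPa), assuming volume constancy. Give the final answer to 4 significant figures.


sigma_true = sigma_eng * (1 + epsilon_eng)
sigma_true = 685 * (1 + 0.292)
sigma_true = 885 MPa


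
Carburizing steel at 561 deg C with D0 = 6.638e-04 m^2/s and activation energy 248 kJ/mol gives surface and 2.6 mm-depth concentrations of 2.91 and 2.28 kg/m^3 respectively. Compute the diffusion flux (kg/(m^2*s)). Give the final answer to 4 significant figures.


Step 1: D = D0 * exp(-Qd/(R*T))
T = 561 + 273.15 = 834.15 K
D = 6.638e-04 * exp(-248e3 / (8.314 * 834.15)) = 1.95734e-19 m^2/s
Step 2: J = D * (C1 - C2) / dx
J = 1.95734e-19 * (2.91 - 2.28) / 2.6e-03
J = 4.743e-17 kg/(m^2*s)


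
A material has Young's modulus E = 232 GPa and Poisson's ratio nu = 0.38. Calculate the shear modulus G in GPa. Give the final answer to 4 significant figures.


G = E / (2*(1+nu))
G = 232 / (2*(1+0.38))
G = 84.06 GPa


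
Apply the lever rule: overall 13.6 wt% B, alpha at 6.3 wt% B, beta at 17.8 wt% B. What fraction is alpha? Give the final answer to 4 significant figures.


f_alpha = (C_beta - C0) / (C_beta - C_alpha)
f_alpha = (17.8 - 13.6) / (17.8 - 6.3)
f_alpha = 0.3652


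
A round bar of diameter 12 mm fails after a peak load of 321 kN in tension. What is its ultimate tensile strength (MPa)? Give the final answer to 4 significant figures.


A0 = pi*(d/2)^2 = pi*(12/2)^2 = 113.097 mm^2
UTS = F_max / A0 = 321*1000 / 113.097
UTS = 2838 MPa


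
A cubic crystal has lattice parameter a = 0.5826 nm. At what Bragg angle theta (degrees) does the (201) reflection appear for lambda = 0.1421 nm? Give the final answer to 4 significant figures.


d = a / sqrt(h^2+k^2+l^2)
d = 0.5826 / sqrt(5) = 0.260547 nm
lambda = 2*d*sin(theta)  =>  sin(theta) = lambda / (2*d)
sin(theta) = 0.1421 / (2 * 0.260547) = 0.272696
theta = 15.82 deg


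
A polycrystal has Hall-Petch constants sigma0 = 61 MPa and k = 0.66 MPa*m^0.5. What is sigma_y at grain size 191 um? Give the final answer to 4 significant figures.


sigma_y = sigma0 + k / sqrt(d)
d = 191 um = 1.91e-04 m
sigma_y = 61 + 0.66 / sqrt(1.91e-04)
sigma_y = 108.8 MPa


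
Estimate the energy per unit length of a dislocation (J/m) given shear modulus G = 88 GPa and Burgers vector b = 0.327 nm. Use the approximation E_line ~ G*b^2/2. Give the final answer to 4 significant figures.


E = G*b^2/2
b = 0.327 nm = 3.27e-10 m
G = 88 GPa = 8.8e+10 Pa
E = 0.5 * 8.8e+10 * (3.27e-10)^2
E = 4.705e-09 J/m


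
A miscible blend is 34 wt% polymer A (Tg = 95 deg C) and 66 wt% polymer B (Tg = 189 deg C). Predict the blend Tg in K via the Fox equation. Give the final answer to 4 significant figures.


1/Tg = w1/Tg1 + w2/Tg2 (in Kelvin)
Tg1 = 368.15 K, Tg2 = 462.15 K
1/Tg = 0.34/368.15 + 0.66/462.15
Tg = 425.2 K


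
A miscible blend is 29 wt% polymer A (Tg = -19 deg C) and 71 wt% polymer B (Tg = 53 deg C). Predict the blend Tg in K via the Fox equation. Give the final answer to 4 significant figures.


1/Tg = w1/Tg1 + w2/Tg2 (in Kelvin)
Tg1 = 254.15 K, Tg2 = 326.15 K
1/Tg = 0.29/254.15 + 0.71/326.15
Tg = 301.4 K


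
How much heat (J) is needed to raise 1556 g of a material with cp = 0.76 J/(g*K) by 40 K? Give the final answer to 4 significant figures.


Q = m * cp * dT
Q = 1556 * 0.76 * 40
Q = 47300 J


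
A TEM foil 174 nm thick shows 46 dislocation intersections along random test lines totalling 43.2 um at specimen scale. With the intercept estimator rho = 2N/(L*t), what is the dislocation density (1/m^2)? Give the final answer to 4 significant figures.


rho = 2N / (L * t)
L = 43.2 um = 4.32e-05 m, t = 174 nm = 1.74e-07 m
rho = 2 * 46 / (4.32e-05 * 1.74e-07)
rho = 1.224e+13 1/m^2


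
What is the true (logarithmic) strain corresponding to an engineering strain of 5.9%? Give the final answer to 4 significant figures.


epsilon_true = ln(1 + epsilon_eng)
epsilon_true = ln(1 + 0.059)
epsilon_true = 0.05733


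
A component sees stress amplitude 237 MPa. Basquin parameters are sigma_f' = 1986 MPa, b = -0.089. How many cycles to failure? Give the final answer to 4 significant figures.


sigma_a = sigma_f' * (2*Nf)^b
2*Nf = (sigma_a / sigma_f')^(1/b)
2*Nf = (237 / 1986)^(1/-0.089)
2*Nf = 2.36255e+10
Nf = 1.181e+10 cycles


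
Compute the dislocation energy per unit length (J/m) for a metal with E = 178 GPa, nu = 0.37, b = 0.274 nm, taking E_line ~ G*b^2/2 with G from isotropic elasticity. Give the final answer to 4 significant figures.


Step 1: G = E / (2*(1+nu))
G = 178 / (2*(1+0.37)) = 64.9635 GPa = 6.49635e+10 Pa
Step 2: E_line = G*b^2/2
b = 0.274 nm = 2.74e-10 m
E_line = 0.5 * 6.49635e+10 * (2.74e-10)^2 = 2.439e-09 J/m


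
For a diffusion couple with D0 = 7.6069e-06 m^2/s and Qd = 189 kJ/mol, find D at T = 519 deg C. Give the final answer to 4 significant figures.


D = D0 * exp(-Qd / (R*T))
T = 792.15 K
D = 7.6069e-06 * exp(-189e3 / (8.314 * 792.15))
D = 2.618e-18 m^2/s


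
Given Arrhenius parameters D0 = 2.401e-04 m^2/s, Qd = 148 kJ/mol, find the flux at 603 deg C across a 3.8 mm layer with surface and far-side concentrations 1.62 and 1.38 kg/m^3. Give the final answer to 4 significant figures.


Step 1: D = D0 * exp(-Qd/(R*T))
T = 603 + 273.15 = 876.15 K
D = 2.401e-04 * exp(-148e3 / (8.314 * 876.15)) = 3.60208e-13 m^2/s
Step 2: J = D * (C1 - C2) / dx
J = 3.60208e-13 * (1.62 - 1.38) / 3.8e-03
J = 2.275e-11 kg/(m^2*s)


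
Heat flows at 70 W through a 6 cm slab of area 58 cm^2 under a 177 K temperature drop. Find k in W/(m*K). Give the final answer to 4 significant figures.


k = Q*L / (A*dT)
L = 0.06 m, A = 5.8e-03 m^2
k = 70 * 0.06 / (5.8e-03 * 177)
k = 4.091 W/(m*K)


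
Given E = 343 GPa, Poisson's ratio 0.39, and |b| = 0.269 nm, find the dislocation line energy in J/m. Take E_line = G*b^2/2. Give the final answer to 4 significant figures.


Step 1: G = E / (2*(1+nu))
G = 343 / (2*(1+0.39)) = 123.381 GPa = 1.23381e+11 Pa
Step 2: E_line = G*b^2/2
b = 0.269 nm = 2.69e-10 m
E_line = 0.5 * 1.23381e+11 * (2.69e-10)^2 = 4.464e-09 J/m


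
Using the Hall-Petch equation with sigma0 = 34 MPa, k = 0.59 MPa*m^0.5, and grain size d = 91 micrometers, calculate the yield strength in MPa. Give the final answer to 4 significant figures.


sigma_y = sigma0 + k / sqrt(d)
d = 91 um = 9.1e-05 m
sigma_y = 34 + 0.59 / sqrt(9.1e-05)
sigma_y = 95.85 MPa


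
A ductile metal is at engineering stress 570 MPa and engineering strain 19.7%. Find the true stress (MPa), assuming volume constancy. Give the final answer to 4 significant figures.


sigma_true = sigma_eng * (1 + epsilon_eng)
sigma_true = 570 * (1 + 0.197)
sigma_true = 682.3 MPa


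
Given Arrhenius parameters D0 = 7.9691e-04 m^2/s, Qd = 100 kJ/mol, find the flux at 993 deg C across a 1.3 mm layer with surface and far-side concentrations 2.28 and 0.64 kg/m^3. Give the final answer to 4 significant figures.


Step 1: D = D0 * exp(-Qd/(R*T))
T = 993 + 273.15 = 1266.15 K
D = 7.9691e-04 * exp(-100e3 / (8.314 * 1266.15)) = 5.96747e-08 m^2/s
Step 2: J = D * (C1 - C2) / dx
J = 5.96747e-08 * (2.28 - 0.64) / 1.3e-03
J = 7.528e-05 kg/(m^2*s)


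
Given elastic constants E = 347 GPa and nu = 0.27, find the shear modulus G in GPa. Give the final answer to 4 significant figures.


G = E / (2*(1+nu))
G = 347 / (2*(1+0.27))
G = 136.6 GPa


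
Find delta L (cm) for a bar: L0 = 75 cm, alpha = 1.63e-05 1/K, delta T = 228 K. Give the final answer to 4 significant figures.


dL = L0 * alpha * dT
dL = 75 * 1.63e-05 * 228
dL = 0.2787 cm


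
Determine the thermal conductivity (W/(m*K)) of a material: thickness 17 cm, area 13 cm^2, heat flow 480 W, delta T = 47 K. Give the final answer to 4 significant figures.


k = Q*L / (A*dT)
L = 0.17 m, A = 1.3e-03 m^2
k = 480 * 0.17 / (1.3e-03 * 47)
k = 1336 W/(m*K)


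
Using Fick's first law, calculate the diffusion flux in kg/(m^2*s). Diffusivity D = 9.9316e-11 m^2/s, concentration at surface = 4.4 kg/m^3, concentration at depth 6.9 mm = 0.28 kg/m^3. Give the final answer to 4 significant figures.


J = -D * (dC/dx) = D * (C1 - C2) / dx
J = 9.9316e-11 * (4.4 - 0.28) / 6.9e-03
J = 5.93e-08 kg/(m^2*s)


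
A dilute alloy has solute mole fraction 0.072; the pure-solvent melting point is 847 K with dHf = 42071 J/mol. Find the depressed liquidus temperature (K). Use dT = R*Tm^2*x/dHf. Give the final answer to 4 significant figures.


dT = R*Tm^2*x / dHf
dT = 8.314 * 847^2 * 0.072 / 42071
dT = 10.2077 K
T_new = 847 - 10.2077 = 836.8 K


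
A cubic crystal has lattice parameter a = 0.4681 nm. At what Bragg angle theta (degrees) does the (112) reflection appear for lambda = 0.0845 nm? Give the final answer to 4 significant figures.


d = a / sqrt(h^2+k^2+l^2)
d = 0.4681 / sqrt(6) = 0.191101 nm
lambda = 2*d*sin(theta)  =>  sin(theta) = lambda / (2*d)
sin(theta) = 0.0845 / (2 * 0.191101) = 0.221087
theta = 12.77 deg


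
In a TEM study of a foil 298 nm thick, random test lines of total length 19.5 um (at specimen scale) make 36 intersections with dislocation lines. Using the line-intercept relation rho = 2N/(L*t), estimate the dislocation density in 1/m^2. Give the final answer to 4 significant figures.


rho = 2N / (L * t)
L = 19.5 um = 1.95e-05 m, t = 298 nm = 2.98e-07 m
rho = 2 * 36 / (1.95e-05 * 2.98e-07)
rho = 1.239e+13 1/m^2


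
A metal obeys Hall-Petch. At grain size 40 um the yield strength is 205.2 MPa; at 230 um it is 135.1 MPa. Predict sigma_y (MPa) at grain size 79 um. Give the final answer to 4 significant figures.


sigma_y = sigma0 + k / sqrt(d)
1/sqrt(d1) = 1/sqrt(4e-05) = 158.114;  1/sqrt(d2) = 65.938
k = (sigma1 - sigma2) / (1/sqrt(d1) - 1/sqrt(d2)) = (205.2 - 135.1) / (158.114 - 65.938) = 0.760503 MPa*m^0.5
sigma0 = sigma1 - k/sqrt(d1) = 205.2 - 0.760503*158.114 = 84.9539 MPa
sigma_y(d3) = 84.9539 + 0.760503 / sqrt(7.9e-05) = 170.5 MPa


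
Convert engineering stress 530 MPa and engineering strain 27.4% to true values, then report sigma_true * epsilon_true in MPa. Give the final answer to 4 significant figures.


sigma_true = sigma_eng * (1 + epsilon_eng)
sigma_true = 530 * (1 + 0.274) = 675.22 MPa
epsilon_true = ln(1 + epsilon_eng)
epsilon_true = ln(1 + 0.274) = 0.242162
sigma_true * epsilon_true = 675.22 * 0.242162 = 163.5 MPa


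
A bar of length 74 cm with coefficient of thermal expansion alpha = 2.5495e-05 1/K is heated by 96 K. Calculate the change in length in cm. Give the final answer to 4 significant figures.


dL = L0 * alpha * dT
dL = 74 * 2.5495e-05 * 96
dL = 0.1811 cm


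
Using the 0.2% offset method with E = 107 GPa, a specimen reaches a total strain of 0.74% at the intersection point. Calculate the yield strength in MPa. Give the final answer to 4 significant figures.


Offset strain = 0.002
Elastic strain at yield = total_strain - offset = 7.4e-03 - 0.002 = 5.4e-03
sigma_y = E * elastic_strain = 107000 * 5.4e-03
sigma_y = 577.8 MPa


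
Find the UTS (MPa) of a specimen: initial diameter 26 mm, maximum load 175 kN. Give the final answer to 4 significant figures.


A0 = pi*(d/2)^2 = pi*(26/2)^2 = 530.929 mm^2
UTS = F_max / A0 = 175*1000 / 530.929
UTS = 329.6 MPa


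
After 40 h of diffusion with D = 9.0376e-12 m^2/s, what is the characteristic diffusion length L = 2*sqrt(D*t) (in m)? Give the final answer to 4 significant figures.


t = 40 hr = 144000 s
Diffusion length = 2*sqrt(D*t)
= 2*sqrt(9.0376e-12 * 144000)
= 2.282e-03 m


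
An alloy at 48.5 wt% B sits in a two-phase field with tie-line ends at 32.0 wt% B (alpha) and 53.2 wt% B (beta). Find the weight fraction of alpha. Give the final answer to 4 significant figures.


f_alpha = (C_beta - C0) / (C_beta - C_alpha)
f_alpha = (53.2 - 48.5) / (53.2 - 32.0)
f_alpha = 0.2217


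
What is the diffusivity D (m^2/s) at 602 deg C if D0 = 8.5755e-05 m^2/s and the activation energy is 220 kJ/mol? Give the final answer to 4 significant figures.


D = D0 * exp(-Qd / (R*T))
T = 875.15 K
D = 8.5755e-05 * exp(-220e3 / (8.314 * 875.15))
D = 6.335e-18 m^2/s


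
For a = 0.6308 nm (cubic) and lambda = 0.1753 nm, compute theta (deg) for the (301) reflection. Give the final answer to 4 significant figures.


d = a / sqrt(h^2+k^2+l^2)
d = 0.6308 / sqrt(10) = 0.199476 nm
lambda = 2*d*sin(theta)  =>  sin(theta) = lambda / (2*d)
sin(theta) = 0.1753 / (2 * 0.199476) = 0.4394
theta = 26.07 deg


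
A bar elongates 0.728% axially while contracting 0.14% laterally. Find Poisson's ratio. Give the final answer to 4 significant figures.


nu = -epsilon_lat / epsilon_axial
Lateral strain is contraction (negative), so using magnitudes:
nu = 0.14 / 0.728
nu = 0.1923


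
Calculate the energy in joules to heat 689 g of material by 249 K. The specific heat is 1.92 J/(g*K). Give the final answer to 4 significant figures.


Q = m * cp * dT
Q = 689 * 1.92 * 249
Q = 329400 J


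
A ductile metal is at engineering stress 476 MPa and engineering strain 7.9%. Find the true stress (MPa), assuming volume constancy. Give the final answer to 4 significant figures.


sigma_true = sigma_eng * (1 + epsilon_eng)
sigma_true = 476 * (1 + 0.079)
sigma_true = 513.6 MPa


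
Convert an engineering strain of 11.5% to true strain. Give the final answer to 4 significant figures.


epsilon_true = ln(1 + epsilon_eng)
epsilon_true = ln(1 + 0.115)
epsilon_true = 0.1089


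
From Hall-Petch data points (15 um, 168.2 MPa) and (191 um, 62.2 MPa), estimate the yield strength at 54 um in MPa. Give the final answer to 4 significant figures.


sigma_y = sigma0 + k / sqrt(d)
1/sqrt(d1) = 1/sqrt(1.5e-05) = 258.199;  1/sqrt(d2) = 72.3575
k = (sigma1 - sigma2) / (1/sqrt(d1) - 1/sqrt(d2)) = (168.2 - 62.2) / (258.199 - 72.3575) = 0.570379 MPa*m^0.5
sigma0 = sigma1 - k/sqrt(d1) = 168.2 - 0.570379*258.199 = 20.9288 MPa
sigma_y(d3) = 20.9288 + 0.570379 / sqrt(5.4e-05) = 98.55 MPa


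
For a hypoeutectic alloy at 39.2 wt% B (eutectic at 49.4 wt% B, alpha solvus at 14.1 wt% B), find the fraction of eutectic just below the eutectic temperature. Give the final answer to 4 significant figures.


f_primary = (C_e - C0) / (C_e - C_alpha_max)
f_primary = (49.4 - 39.2) / (49.4 - 14.1)
f_primary = 0.288952
f_eutectic = 1 - 0.288952 = 0.711


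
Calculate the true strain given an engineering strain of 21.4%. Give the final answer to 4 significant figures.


epsilon_true = ln(1 + epsilon_eng)
epsilon_true = ln(1 + 0.214)
epsilon_true = 0.1939


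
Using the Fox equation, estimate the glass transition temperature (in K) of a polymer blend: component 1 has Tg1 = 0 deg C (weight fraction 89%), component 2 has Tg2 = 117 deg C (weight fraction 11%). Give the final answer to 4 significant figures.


1/Tg = w1/Tg1 + w2/Tg2 (in Kelvin)
Tg1 = 273.15 K, Tg2 = 390.15 K
1/Tg = 0.89/273.15 + 0.11/390.15
Tg = 282.5 K


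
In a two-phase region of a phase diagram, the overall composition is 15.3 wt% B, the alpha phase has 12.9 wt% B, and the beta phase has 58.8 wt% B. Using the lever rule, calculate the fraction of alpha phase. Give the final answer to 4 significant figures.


f_alpha = (C_beta - C0) / (C_beta - C_alpha)
f_alpha = (58.8 - 15.3) / (58.8 - 12.9)
f_alpha = 0.9477


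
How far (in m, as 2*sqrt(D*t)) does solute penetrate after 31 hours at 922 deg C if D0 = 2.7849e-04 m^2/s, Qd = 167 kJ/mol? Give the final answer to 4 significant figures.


Step 1: D = D0 * exp(-Qd/(R*T))
T = 1195.15 K
D = 2.7849e-04 * exp(-167e3 / (8.314 * 1195.15)) = 1.3987e-11 m^2/s
Step 2: L = 2*sqrt(D*t)
t = 31 h = 111600 s
L = 2*sqrt(1.3987e-11 * 111600) = 2.499e-03 m


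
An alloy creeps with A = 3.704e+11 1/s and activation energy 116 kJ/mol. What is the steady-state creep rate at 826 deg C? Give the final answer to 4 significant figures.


rate = A * exp(-Q / (R*T))
T = 826 + 273.15 = 1099.15 K
rate = 3.704e+11 * exp(-116e3 / (8.314 * 1099.15))
rate = 1.137e+06 1/s


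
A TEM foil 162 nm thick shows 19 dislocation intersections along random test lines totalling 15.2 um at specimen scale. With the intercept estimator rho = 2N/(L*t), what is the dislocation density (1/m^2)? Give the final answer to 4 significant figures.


rho = 2N / (L * t)
L = 15.2 um = 1.52e-05 m, t = 162 nm = 1.62e-07 m
rho = 2 * 19 / (1.52e-05 * 1.62e-07)
rho = 1.543e+13 1/m^2


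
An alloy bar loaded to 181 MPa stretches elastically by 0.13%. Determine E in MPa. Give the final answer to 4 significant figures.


E = sigma / epsilon
epsilon = 0.13% = 1.3e-03
E = 181 / 1.3e-03
E = 139200 MPa


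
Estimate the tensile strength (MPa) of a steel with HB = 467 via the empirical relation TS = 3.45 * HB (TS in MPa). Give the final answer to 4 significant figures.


TS (MPa) = 3.45 * HB
TS = 3.45 * 467
TS = 1611 MPa


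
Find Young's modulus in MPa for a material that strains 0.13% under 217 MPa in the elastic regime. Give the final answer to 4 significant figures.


E = sigma / epsilon
epsilon = 0.13% = 1.3e-03
E = 217 / 1.3e-03
E = 166900 MPa


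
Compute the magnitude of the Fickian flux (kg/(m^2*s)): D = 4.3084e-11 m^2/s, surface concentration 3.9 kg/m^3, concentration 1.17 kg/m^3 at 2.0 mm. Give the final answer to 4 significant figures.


J = -D * (dC/dx) = D * (C1 - C2) / dx
J = 4.3084e-11 * (3.9 - 1.17) / 2e-03
J = 5.881e-08 kg/(m^2*s)


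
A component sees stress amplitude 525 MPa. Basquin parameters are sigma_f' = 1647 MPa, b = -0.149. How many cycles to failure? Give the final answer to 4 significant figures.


sigma_a = sigma_f' * (2*Nf)^b
2*Nf = (sigma_a / sigma_f')^(1/b)
2*Nf = (525 / 1647)^(1/-0.149)
2*Nf = 2150.03
Nf = 1075 cycles


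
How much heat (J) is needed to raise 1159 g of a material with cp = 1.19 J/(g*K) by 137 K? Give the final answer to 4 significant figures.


Q = m * cp * dT
Q = 1159 * 1.19 * 137
Q = 189000 J


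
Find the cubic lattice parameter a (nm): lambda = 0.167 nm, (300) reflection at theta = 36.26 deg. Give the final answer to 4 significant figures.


d = lambda / (2*sin(theta))
d = 0.167 / (2*sin(36.26 deg))
d = 0.141178 nm
a = d * sqrt(h^2+k^2+l^2) = 0.141178 * sqrt(9)
a = 0.4235 nm


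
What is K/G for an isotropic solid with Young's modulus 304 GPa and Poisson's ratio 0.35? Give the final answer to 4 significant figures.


G = E / (2*(1+nu))
G = 304 / (2*(1+0.35)) = 112.593 GPa
K = E / (3*(1-2*nu))
K = 304 / (3*(1-2*0.35)) = 337.778 GPa
K/G = 337.778 / 112.593 = 3


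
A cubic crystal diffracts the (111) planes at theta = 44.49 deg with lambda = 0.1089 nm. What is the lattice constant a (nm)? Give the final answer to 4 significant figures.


d = lambda / (2*sin(theta))
d = 0.1089 / (2*sin(44.49 deg))
d = 0.0776986 nm
a = d * sqrt(h^2+k^2+l^2) = 0.0776986 * sqrt(3)
a = 0.1346 nm


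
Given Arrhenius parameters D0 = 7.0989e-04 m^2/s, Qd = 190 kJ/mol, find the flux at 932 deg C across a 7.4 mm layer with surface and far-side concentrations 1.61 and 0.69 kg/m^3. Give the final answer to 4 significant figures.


Step 1: D = D0 * exp(-Qd/(R*T))
T = 932 + 273.15 = 1205.15 K
D = 7.0989e-04 * exp(-190e3 / (8.314 * 1205.15)) = 4.12811e-12 m^2/s
Step 2: J = D * (C1 - C2) / dx
J = 4.12811e-12 * (1.61 - 0.69) / 7.4e-03
J = 5.132e-10 kg/(m^2*s)


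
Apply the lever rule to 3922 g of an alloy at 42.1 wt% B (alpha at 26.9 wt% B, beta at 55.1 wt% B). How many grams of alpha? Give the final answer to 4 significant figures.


f_alpha = (C_beta - C0) / (C_beta - C_alpha)
f_alpha = (55.1 - 42.1) / (55.1 - 26.9) = 0.460993
m_alpha = f_alpha * m_total = 0.460993 * 3922 = 1808 g


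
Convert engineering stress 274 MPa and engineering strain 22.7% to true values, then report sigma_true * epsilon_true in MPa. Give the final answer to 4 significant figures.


sigma_true = sigma_eng * (1 + epsilon_eng)
sigma_true = 274 * (1 + 0.227) = 336.198 MPa
epsilon_true = ln(1 + epsilon_eng)
epsilon_true = ln(1 + 0.227) = 0.204572
sigma_true * epsilon_true = 336.198 * 0.204572 = 68.78 MPa


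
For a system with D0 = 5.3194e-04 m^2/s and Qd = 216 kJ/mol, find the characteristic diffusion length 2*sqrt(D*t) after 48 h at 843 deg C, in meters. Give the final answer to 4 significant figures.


Step 1: D = D0 * exp(-Qd/(R*T))
T = 1116.15 K
D = 5.3194e-04 * exp(-216e3 / (8.314 * 1116.15)) = 4.13929e-14 m^2/s
Step 2: L = 2*sqrt(D*t)
t = 48 h = 172800 s
L = 2*sqrt(4.13929e-14 * 172800) = 1.691e-04 m


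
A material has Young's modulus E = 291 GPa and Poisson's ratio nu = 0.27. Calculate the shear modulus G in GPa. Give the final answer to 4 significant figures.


G = E / (2*(1+nu))
G = 291 / (2*(1+0.27))
G = 114.6 GPa


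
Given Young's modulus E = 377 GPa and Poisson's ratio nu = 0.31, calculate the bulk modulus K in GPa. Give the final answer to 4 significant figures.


K = E / (3*(1-2*nu))
K = 377 / (3*(1-2*0.31))
K = 330.7 GPa


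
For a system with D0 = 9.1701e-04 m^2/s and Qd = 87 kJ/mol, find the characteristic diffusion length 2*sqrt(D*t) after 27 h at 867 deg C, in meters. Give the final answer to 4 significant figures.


Step 1: D = D0 * exp(-Qd/(R*T))
T = 1140.15 K
D = 9.1701e-04 * exp(-87e3 / (8.314 * 1140.15)) = 9.47167e-08 m^2/s
Step 2: L = 2*sqrt(D*t)
t = 27 h = 97200 s
L = 2*sqrt(9.47167e-08 * 97200) = 0.1919 m


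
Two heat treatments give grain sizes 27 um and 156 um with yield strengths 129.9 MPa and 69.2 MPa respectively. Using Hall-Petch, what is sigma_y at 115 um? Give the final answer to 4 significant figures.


sigma_y = sigma0 + k / sqrt(d)
1/sqrt(d1) = 1/sqrt(2.7e-05) = 192.45;  1/sqrt(d2) = 80.0641
k = (sigma1 - sigma2) / (1/sqrt(d1) - 1/sqrt(d2)) = (129.9 - 69.2) / (192.45 - 80.0641) = 0.540103 MPa*m^0.5
sigma0 = sigma1 - k/sqrt(d1) = 129.9 - 0.540103*192.45 = 25.9572 MPa
sigma_y(d3) = 25.9572 + 0.540103 / sqrt(1.15e-04) = 76.32 MPa


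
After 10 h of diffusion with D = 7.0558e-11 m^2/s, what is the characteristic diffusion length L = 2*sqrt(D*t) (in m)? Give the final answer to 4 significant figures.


t = 10 hr = 36000 s
Diffusion length = 2*sqrt(D*t)
= 2*sqrt(7.0558e-11 * 36000)
= 3.188e-03 m


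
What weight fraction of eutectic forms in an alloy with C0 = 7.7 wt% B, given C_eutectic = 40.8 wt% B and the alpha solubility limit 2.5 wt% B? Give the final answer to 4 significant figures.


f_primary = (C_e - C0) / (C_e - C_alpha_max)
f_primary = (40.8 - 7.7) / (40.8 - 2.5)
f_primary = 0.86423
f_eutectic = 1 - 0.86423 = 0.1358


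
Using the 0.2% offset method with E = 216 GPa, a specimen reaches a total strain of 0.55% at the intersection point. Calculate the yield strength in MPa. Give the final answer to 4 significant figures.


Offset strain = 0.002
Elastic strain at yield = total_strain - offset = 5.5e-03 - 0.002 = 3.5e-03
sigma_y = E * elastic_strain = 216000 * 3.5e-03
sigma_y = 756 MPa


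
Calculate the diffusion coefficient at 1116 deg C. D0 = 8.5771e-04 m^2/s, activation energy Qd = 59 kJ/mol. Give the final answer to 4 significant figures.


D = D0 * exp(-Qd / (R*T))
T = 1389.15 K
D = 8.5771e-04 * exp(-59e3 / (8.314 * 1389.15))
D = 5.185e-06 m^2/s


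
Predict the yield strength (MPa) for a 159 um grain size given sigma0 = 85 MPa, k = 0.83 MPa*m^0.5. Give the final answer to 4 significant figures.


sigma_y = sigma0 + k / sqrt(d)
d = 159 um = 1.59e-04 m
sigma_y = 85 + 0.83 / sqrt(1.59e-04)
sigma_y = 150.8 MPa


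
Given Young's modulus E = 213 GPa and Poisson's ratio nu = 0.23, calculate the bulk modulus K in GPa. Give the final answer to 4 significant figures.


K = E / (3*(1-2*nu))
K = 213 / (3*(1-2*0.23))
K = 131.5 GPa


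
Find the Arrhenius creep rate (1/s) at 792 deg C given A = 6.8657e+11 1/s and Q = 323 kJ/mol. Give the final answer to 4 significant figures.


rate = A * exp(-Q / (R*T))
T = 792 + 273.15 = 1065.15 K
rate = 6.8657e+11 * exp(-323e3 / (8.314 * 1065.15))
rate = 9.915e-05 1/s


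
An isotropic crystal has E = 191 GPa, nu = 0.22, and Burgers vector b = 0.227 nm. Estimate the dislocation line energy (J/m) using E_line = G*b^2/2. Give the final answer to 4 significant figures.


Step 1: G = E / (2*(1+nu))
G = 191 / (2*(1+0.22)) = 78.2787 GPa = 7.82787e+10 Pa
Step 2: E_line = G*b^2/2
b = 0.227 nm = 2.27e-10 m
E_line = 0.5 * 7.82787e+10 * (2.27e-10)^2 = 2.017e-09 J/m


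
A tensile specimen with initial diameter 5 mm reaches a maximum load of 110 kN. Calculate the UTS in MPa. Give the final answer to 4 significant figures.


A0 = pi*(d/2)^2 = pi*(5/2)^2 = 19.635 mm^2
UTS = F_max / A0 = 110*1000 / 19.635
UTS = 5602 MPa


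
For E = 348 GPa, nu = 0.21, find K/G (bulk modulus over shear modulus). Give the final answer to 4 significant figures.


G = E / (2*(1+nu))
G = 348 / (2*(1+0.21)) = 143.802 GPa
K = E / (3*(1-2*nu))
K = 348 / (3*(1-2*0.21)) = 200 GPa
K/G = 200 / 143.802 = 1.391


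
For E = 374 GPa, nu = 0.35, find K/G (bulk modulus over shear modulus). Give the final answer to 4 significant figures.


G = E / (2*(1+nu))
G = 374 / (2*(1+0.35)) = 138.519 GPa
K = E / (3*(1-2*nu))
K = 374 / (3*(1-2*0.35)) = 415.556 GPa
K/G = 415.556 / 138.519 = 3


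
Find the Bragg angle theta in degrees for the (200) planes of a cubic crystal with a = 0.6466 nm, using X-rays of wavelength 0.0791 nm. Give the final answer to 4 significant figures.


d = a / sqrt(h^2+k^2+l^2)
d = 0.6466 / sqrt(4) = 0.3233 nm
lambda = 2*d*sin(theta)  =>  sin(theta) = lambda / (2*d)
sin(theta) = 0.0791 / (2 * 0.3233) = 0.122332
theta = 7.027 deg


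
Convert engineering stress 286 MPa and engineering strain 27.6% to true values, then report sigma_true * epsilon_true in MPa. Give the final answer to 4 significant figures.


sigma_true = sigma_eng * (1 + epsilon_eng)
sigma_true = 286 * (1 + 0.276) = 364.936 MPa
epsilon_true = ln(1 + epsilon_eng)
epsilon_true = ln(1 + 0.276) = 0.24373
sigma_true * epsilon_true = 364.936 * 0.24373 = 88.95 MPa


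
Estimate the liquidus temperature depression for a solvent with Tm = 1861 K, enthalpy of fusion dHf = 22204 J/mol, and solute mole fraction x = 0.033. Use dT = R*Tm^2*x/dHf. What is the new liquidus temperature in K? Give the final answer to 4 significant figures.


dT = R*Tm^2*x / dHf
dT = 8.314 * 1861^2 * 0.033 / 22204
dT = 42.7943 K
T_new = 1861 - 42.7943 = 1818 K


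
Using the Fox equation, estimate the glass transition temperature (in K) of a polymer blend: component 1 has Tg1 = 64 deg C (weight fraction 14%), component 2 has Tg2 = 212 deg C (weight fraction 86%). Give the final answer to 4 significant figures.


1/Tg = w1/Tg1 + w2/Tg2 (in Kelvin)
Tg1 = 337.15 K, Tg2 = 485.15 K
1/Tg = 0.14/337.15 + 0.86/485.15
Tg = 457.1 K


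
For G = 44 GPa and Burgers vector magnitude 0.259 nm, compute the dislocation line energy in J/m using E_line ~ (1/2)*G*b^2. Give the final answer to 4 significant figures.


E = G*b^2/2
b = 0.259 nm = 2.59e-10 m
G = 44 GPa = 4.4e+10 Pa
E = 0.5 * 4.4e+10 * (2.59e-10)^2
E = 1.476e-09 J/m


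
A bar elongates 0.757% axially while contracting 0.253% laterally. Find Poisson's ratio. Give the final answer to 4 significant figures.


nu = -epsilon_lat / epsilon_axial
Lateral strain is contraction (negative), so using magnitudes:
nu = 0.253 / 0.757
nu = 0.3342


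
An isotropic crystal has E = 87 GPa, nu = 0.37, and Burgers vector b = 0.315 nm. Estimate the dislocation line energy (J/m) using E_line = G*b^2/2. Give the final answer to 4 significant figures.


Step 1: G = E / (2*(1+nu))
G = 87 / (2*(1+0.37)) = 31.7518 GPa = 3.17518e+10 Pa
Step 2: E_line = G*b^2/2
b = 0.315 nm = 3.15e-10 m
E_line = 0.5 * 3.17518e+10 * (3.15e-10)^2 = 1.575e-09 J/m


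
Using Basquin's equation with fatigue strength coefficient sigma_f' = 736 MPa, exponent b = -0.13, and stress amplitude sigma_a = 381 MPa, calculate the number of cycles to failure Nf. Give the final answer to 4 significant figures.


sigma_a = sigma_f' * (2*Nf)^b
2*Nf = (sigma_a / sigma_f')^(1/b)
2*Nf = (381 / 736)^(1/-0.13)
2*Nf = 158.357
Nf = 79.18 cycles


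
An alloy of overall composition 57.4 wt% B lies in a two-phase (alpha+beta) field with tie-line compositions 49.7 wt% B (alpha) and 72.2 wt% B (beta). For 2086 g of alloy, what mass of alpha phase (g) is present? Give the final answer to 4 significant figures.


f_alpha = (C_beta - C0) / (C_beta - C_alpha)
f_alpha = (72.2 - 57.4) / (72.2 - 49.7) = 0.657778
m_alpha = f_alpha * m_total = 0.657778 * 2086 = 1372 g


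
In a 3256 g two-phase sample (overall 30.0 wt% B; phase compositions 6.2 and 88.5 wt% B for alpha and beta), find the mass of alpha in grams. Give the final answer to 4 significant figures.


f_alpha = (C_beta - C0) / (C_beta - C_alpha)
f_alpha = (88.5 - 30.0) / (88.5 - 6.2) = 0.710814
m_alpha = f_alpha * m_total = 0.710814 * 3256 = 2314 g


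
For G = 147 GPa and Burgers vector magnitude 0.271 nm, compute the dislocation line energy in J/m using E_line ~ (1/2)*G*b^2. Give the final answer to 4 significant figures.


E = G*b^2/2
b = 0.271 nm = 2.71e-10 m
G = 147 GPa = 1.47e+11 Pa
E = 0.5 * 1.47e+11 * (2.71e-10)^2
E = 5.398e-09 J/m


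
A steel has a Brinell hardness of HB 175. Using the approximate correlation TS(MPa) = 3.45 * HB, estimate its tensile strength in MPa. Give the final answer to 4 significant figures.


TS (MPa) = 3.45 * HB
TS = 3.45 * 175
TS = 603.8 MPa


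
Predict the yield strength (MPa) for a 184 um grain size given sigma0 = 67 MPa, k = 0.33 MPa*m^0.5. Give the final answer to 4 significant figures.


sigma_y = sigma0 + k / sqrt(d)
d = 184 um = 1.84e-04 m
sigma_y = 67 + 0.33 / sqrt(1.84e-04)
sigma_y = 91.33 MPa


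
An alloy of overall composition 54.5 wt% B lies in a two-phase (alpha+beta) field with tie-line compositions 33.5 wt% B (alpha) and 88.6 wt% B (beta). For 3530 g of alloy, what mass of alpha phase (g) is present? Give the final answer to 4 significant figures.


f_alpha = (C_beta - C0) / (C_beta - C_alpha)
f_alpha = (88.6 - 54.5) / (88.6 - 33.5) = 0.618875
m_alpha = f_alpha * m_total = 0.618875 * 3530 = 2185 g


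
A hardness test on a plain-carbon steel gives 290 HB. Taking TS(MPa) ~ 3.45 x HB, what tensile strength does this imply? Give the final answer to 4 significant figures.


TS (MPa) = 3.45 * HB
TS = 3.45 * 290
TS = 1001 MPa


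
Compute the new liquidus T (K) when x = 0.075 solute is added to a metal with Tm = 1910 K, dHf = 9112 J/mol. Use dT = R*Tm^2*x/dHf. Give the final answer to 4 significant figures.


dT = R*Tm^2*x / dHf
dT = 8.314 * 1910^2 * 0.075 / 9112
dT = 249.646 K
T_new = 1910 - 249.646 = 1660 K


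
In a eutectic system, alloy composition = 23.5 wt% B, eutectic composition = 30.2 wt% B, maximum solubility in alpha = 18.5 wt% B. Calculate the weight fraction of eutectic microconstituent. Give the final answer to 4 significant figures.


f_primary = (C_e - C0) / (C_e - C_alpha_max)
f_primary = (30.2 - 23.5) / (30.2 - 18.5)
f_primary = 0.57265
f_eutectic = 1 - 0.57265 = 0.4274


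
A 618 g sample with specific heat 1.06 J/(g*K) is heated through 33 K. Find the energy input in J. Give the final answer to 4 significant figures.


Q = m * cp * dT
Q = 618 * 1.06 * 33
Q = 21620 J


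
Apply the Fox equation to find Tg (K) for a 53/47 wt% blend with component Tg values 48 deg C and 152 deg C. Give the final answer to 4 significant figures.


1/Tg = w1/Tg1 + w2/Tg2 (in Kelvin)
Tg1 = 321.15 K, Tg2 = 425.15 K
1/Tg = 0.53/321.15 + 0.47/425.15
Tg = 362.9 K


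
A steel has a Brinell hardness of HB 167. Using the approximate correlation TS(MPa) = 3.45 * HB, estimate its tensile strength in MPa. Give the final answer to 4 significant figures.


TS (MPa) = 3.45 * HB
TS = 3.45 * 167
TS = 576.2 MPa


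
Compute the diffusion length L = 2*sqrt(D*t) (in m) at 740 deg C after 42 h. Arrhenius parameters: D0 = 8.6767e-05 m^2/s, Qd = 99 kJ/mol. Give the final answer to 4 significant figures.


Step 1: D = D0 * exp(-Qd/(R*T))
T = 1013.15 K
D = 8.6767e-05 * exp(-99e3 / (8.314 * 1013.15)) = 6.82433e-10 m^2/s
Step 2: L = 2*sqrt(D*t)
t = 42 h = 151200 s
L = 2*sqrt(6.82433e-10 * 151200) = 0.02032 m


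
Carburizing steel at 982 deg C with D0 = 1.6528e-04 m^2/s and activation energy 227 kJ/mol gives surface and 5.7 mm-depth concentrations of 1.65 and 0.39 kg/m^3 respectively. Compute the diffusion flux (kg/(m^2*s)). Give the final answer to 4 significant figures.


Step 1: D = D0 * exp(-Qd/(R*T))
T = 982 + 273.15 = 1255.15 K
D = 1.6528e-04 * exp(-227e3 / (8.314 * 1255.15)) = 5.90187e-14 m^2/s
Step 2: J = D * (C1 - C2) / dx
J = 5.90187e-14 * (1.65 - 0.39) / 5.7e-03
J = 1.305e-11 kg/(m^2*s)


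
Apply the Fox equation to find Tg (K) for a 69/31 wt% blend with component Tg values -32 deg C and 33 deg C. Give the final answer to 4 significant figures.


1/Tg = w1/Tg1 + w2/Tg2 (in Kelvin)
Tg1 = 241.15 K, Tg2 = 306.15 K
1/Tg = 0.69/241.15 + 0.31/306.15
Tg = 258.1 K


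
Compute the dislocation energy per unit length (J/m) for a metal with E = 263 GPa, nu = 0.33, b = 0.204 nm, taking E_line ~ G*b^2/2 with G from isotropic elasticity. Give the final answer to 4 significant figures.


Step 1: G = E / (2*(1+nu))
G = 263 / (2*(1+0.33)) = 98.8722 GPa = 9.88722e+10 Pa
Step 2: E_line = G*b^2/2
b = 0.204 nm = 2.04e-10 m
E_line = 0.5 * 9.88722e+10 * (2.04e-10)^2 = 2.057e-09 J/m


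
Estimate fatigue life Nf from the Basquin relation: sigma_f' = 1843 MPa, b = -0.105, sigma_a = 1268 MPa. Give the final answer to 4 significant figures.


sigma_a = sigma_f' * (2*Nf)^b
2*Nf = (sigma_a / sigma_f')^(1/b)
2*Nf = (1268 / 1843)^(1/-0.105)
2*Nf = 35.2147
Nf = 17.61 cycles


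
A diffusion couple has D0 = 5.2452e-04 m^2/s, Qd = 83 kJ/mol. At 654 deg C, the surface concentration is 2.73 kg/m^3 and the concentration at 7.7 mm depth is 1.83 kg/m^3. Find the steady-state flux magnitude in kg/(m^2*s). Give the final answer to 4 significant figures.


Step 1: D = D0 * exp(-Qd/(R*T))
T = 654 + 273.15 = 927.15 K
D = 5.2452e-04 * exp(-83e3 / (8.314 * 927.15)) = 1.10525e-08 m^2/s
Step 2: J = D * (C1 - C2) / dx
J = 1.10525e-08 * (2.73 - 1.83) / 7.7e-03
J = 1.292e-06 kg/(m^2*s)


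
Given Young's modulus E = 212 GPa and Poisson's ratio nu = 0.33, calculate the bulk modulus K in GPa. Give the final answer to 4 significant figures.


K = E / (3*(1-2*nu))
K = 212 / (3*(1-2*0.33))
K = 207.8 GPa


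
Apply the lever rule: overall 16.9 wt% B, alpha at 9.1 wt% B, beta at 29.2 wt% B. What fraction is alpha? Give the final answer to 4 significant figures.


f_alpha = (C_beta - C0) / (C_beta - C_alpha)
f_alpha = (29.2 - 16.9) / (29.2 - 9.1)
f_alpha = 0.6119


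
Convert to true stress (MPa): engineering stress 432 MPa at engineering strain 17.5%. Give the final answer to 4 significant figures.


sigma_true = sigma_eng * (1 + epsilon_eng)
sigma_true = 432 * (1 + 0.175)
sigma_true = 507.6 MPa


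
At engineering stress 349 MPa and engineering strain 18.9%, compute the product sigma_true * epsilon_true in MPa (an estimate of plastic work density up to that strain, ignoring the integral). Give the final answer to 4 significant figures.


sigma_true = sigma_eng * (1 + epsilon_eng)
sigma_true = 349 * (1 + 0.189) = 414.961 MPa
epsilon_true = ln(1 + epsilon_eng)
epsilon_true = ln(1 + 0.189) = 0.173113
sigma_true * epsilon_true = 414.961 * 0.173113 = 71.83 MPa


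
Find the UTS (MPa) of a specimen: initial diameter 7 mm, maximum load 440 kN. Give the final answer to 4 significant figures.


A0 = pi*(d/2)^2 = pi*(7/2)^2 = 38.4845 mm^2
UTS = F_max / A0 = 440*1000 / 38.4845
UTS = 11430 MPa


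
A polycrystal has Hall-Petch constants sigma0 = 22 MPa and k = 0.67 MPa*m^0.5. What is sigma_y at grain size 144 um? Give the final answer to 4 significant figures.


sigma_y = sigma0 + k / sqrt(d)
d = 144 um = 1.44e-04 m
sigma_y = 22 + 0.67 / sqrt(1.44e-04)
sigma_y = 77.83 MPa


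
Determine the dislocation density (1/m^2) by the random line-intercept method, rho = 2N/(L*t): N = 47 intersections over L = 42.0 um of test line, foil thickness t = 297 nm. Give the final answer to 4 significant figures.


rho = 2N / (L * t)
L = 42.0 um = 4.2e-05 m, t = 297 nm = 2.97e-07 m
rho = 2 * 47 / (4.2e-05 * 2.97e-07)
rho = 7.536e+12 1/m^2


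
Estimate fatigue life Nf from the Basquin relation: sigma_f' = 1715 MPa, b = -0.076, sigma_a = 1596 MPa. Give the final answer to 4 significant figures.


sigma_a = sigma_f' * (2*Nf)^b
2*Nf = (sigma_a / sigma_f')^(1/b)
2*Nf = (1596 / 1715)^(1/-0.076)
2*Nf = 2.57595
Nf = 1.288 cycles


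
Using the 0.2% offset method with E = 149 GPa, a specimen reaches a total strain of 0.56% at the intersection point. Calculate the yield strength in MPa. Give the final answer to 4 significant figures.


Offset strain = 0.002
Elastic strain at yield = total_strain - offset = 5.6e-03 - 0.002 = 3.6e-03
sigma_y = E * elastic_strain = 149000 * 3.6e-03
sigma_y = 536.4 MPa


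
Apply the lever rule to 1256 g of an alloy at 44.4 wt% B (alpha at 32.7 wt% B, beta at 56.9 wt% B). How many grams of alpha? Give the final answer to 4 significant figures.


f_alpha = (C_beta - C0) / (C_beta - C_alpha)
f_alpha = (56.9 - 44.4) / (56.9 - 32.7) = 0.516529
m_alpha = f_alpha * m_total = 0.516529 * 1256 = 648.8 g
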